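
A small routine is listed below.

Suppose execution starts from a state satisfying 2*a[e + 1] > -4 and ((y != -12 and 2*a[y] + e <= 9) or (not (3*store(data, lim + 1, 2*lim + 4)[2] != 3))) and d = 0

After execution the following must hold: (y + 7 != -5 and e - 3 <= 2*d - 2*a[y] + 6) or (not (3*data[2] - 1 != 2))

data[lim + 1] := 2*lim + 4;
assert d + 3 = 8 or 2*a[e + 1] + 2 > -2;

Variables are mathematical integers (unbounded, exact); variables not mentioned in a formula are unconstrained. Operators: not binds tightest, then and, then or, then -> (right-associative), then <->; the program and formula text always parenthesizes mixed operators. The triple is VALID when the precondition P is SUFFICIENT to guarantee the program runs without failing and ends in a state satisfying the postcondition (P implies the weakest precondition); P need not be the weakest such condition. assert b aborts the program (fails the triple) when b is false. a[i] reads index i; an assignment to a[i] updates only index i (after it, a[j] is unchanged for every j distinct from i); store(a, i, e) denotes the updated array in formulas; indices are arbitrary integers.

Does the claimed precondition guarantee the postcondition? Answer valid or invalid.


Working backward. After the program, the postcondition (y + 7 != -5 and e - 3 <= 2*d - 2*a[y] + 6) or (not (3*data[2] - 1 != 2)) must hold; in canonical form it is (y != -12 and 2*a[y] + e <= 2*d + 9) or (not (3*data[2] != 3)).
Before assert d + 3 = 8 or 2*a[e + 1] + 2 > -2: (d = 5 or 2*a[e + 1] > -4) and ((y != -12 and 2*a[y] + e <= 2*d + 9) or (not (3*data[2] != 3)))
Before data[lim + 1] := 2*lim + 4: (d = 5 or 2*a[e + 1] > -4) and ((y != -12 and 2*a[y] + e <= 2*d + 9) or (not (3*store(data, lim + 1, 2*lim + 4)[2] != 3)))
The weakest precondition is (d = 5 or 2*a[e + 1] > -4) and ((y != -12 and 2*a[y] + e <= 2*d + 9) or (not (3*store(data, lim + 1, 2*lim + 4)[2] != 3))).
Check whether 2*a[e + 1] > -4 and ((y != -12 and 2*a[y] + e <= 9) or (not (3*store(data, lim + 1, 2*lim + 4)[2] != 3))) and d = 0 implies it.
Every state satisfying the precondition satisfies the weakest precondition: the implication holds.
Answer: valid


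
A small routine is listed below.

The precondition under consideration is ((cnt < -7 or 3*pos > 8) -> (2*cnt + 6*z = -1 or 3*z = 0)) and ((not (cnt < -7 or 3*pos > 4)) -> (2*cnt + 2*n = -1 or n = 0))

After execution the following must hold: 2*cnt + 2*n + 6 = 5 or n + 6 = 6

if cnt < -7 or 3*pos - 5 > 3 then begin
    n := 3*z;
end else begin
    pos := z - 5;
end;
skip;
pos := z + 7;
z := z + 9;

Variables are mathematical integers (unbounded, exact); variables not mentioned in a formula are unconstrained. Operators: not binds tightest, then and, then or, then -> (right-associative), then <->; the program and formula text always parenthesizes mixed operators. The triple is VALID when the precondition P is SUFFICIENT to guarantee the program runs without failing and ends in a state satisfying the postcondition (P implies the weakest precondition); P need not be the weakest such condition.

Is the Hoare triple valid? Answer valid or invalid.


Working backward. After the program, the postcondition 2*cnt + 2*n + 6 = 5 or n + 6 = 6 must hold; in canonical form it is 2*cnt + 2*n = -1 or n = 0.
Before z := z + 9: 2*cnt + 2*n = -1 or n = 0
Before pos := z + 7: 2*cnt + 2*n = -1 or n = 0
Before skip: 2*cnt + 2*n = -1 or n = 0
Then branch requires 2*cnt + 6*z = -1 or 3*z = 0; else branch requires 2*cnt + 2*n = -1 or n = 0.
Before the if: ((cnt < -7 or 3*pos > 8) -> (2*cnt + 6*z = -1 or 3*z = 0)) and ((not (cnt < -7 or 3*pos > 8)) -> (2*cnt + 2*n = -1 or n = 0))
The weakest precondition is ((cnt < -7 or 3*pos > 8) -> (2*cnt + 6*z = -1 or 3*z = 0)) and ((not (cnt < -7 or 3*pos > 8)) -> (2*cnt + 2*n = -1 or n = 0)).
Check whether ((cnt < -7 or 3*pos > 8) -> (2*cnt + 6*z = -1 or 3*z = 0)) and ((not (cnt < -7 or 3*pos > 4)) -> (2*cnt + 2*n = -1 or n = 0)) implies it.
Countermodel: at the initial state cnt = 0, n = 1, pos = 2, z = 0, the precondition holds but the weakest precondition fails.
Answer: invalid


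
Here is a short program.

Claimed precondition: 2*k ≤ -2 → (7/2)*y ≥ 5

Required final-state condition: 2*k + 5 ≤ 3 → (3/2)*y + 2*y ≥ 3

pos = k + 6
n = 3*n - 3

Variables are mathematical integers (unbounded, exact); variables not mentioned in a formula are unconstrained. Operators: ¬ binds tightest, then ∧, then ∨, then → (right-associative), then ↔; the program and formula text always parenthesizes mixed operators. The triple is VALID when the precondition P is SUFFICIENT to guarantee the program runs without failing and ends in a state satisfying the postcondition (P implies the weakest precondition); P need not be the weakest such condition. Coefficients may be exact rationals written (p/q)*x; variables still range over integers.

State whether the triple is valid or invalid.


Working backward. After the program, the postcondition 2*k + 5 ≤ 3 → (3/2)*y + 2*y ≥ 3 must hold; in canonical form it is 2*k ≤ -2 → (7/2)*y ≥ 3.
Before n := 3*n - 3: 2*k ≤ -2 → (7/2)*y ≥ 3
Before pos := k + 6: 2*k ≤ -2 → (7/2)*y ≥ 3
The weakest precondition is 2*k ≤ -2 → (7/2)*y ≥ 3.
Check whether 2*k ≤ -2 → (7/2)*y ≥ 5 implies it.
Every state satisfying the precondition satisfies the weakest precondition: the implication holds.
Answer: valid


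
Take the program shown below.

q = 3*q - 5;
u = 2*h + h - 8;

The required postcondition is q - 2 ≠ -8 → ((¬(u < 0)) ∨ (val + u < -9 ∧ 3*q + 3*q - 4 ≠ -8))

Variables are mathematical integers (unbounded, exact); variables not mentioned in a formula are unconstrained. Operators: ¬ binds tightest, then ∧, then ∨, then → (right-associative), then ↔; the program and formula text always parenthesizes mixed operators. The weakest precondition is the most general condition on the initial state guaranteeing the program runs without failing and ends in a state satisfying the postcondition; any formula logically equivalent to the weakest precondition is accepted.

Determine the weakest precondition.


Working backward. After the program, the postcondition q - 2 ≠ -8 → ((¬(u < 0)) ∨ (val + u < -9 ∧ 3*q + 3*q - 4 ≠ -8)) must hold; in canonical form it is q ≠ -6 → ((¬(u < 0)) ∨ (u + val < -9 ∧ 6*q ≠ -4)).
Before u := 2*h + h - 8: q ≠ -6 → ((¬(3*h < 8)) ∨ (3*h + val < -1 ∧ 6*q ≠ -4))
Before q := 3*q - 5: 3*q ≠ -1 → ((¬(3*h < 8)) ∨ (3*h + val < -1 ∧ 18*q ≠ 26))
Answer: WP = 3*q ≠ -1 → ((¬(3*h < 8)) ∨ (3*h + val < -1 ∧ 18*q ≠ 26))


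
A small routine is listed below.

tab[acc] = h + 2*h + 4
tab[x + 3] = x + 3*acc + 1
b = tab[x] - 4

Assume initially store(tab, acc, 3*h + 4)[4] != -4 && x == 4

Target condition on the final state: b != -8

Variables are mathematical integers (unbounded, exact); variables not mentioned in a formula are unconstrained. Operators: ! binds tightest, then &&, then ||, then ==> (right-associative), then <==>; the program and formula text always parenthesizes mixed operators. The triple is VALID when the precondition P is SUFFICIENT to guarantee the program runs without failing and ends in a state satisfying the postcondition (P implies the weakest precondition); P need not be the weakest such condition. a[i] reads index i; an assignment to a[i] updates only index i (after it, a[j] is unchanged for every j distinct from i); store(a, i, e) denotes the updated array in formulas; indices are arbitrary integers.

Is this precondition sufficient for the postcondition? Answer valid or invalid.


Working backward. After the program, b != -8 must hold.
Before b := tab[x] - 4: tab[x] != -4
Before tab[x + 3] := x + 3*acc + 1: store(tab, x + 3, 3*acc + x + 1)[x] != -4
Before tab[acc] := h + 2*h + 4: store(store(tab, acc, 3*h + 4), x + 3, 3*acc + x + 1)[x] != -4
The weakest precondition is store(store(tab, acc, 3*h + 4), x + 3, 3*acc + x + 1)[x] != -4.
Check whether store(tab, acc, 3*h + 4)[4] != -4 && x == 4 implies it.
Every state satisfying the precondition satisfies the weakest precondition: the implication holds.
Answer: valid


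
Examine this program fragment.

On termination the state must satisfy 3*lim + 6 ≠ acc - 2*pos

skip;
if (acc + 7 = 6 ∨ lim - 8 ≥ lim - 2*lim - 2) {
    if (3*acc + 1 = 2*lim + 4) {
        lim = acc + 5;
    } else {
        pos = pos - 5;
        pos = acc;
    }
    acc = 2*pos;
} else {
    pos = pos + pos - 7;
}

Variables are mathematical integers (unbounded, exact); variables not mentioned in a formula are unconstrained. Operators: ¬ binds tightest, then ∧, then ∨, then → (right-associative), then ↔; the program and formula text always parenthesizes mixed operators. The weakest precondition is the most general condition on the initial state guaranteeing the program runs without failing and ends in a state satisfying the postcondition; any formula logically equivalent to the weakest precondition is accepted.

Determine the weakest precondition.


Working backward. After the program, the postcondition 3*lim + 6 ≠ acc - 2*pos must hold; in canonical form it is 3*lim + 2*pos ≠ acc - 6.
Then branch requires (3*acc = 2*lim + 3 → 3*acc ≠ -21) ∧ ((¬(3*acc = 2*lim + 3)) → 3*lim ≠ -6); else branch requires 3*lim + 4*pos ≠ acc + 8.
Before the if: ((acc = -1 ∨ 2*lim ≥ 6) → ((3*acc = 2*lim + 3 → 3*acc ≠ -21) ∧ ((¬(3*acc = 2*lim + 3)) → 3*lim ≠ -6))) ∧ ((¬(acc = -1 ∨ 2*lim ≥ 6)) → 3*lim + 4*pos ≠ acc + 8)
Before skip: ((acc = -1 ∨ 2*lim ≥ 6) → ((3*acc = 2*lim + 3 → 3*acc ≠ -21) ∧ ((¬(3*acc = 2*lim + 3)) → 3*lim ≠ -6))) ∧ ((¬(acc = -1 ∨ 2*lim ≥ 6)) → 3*lim + 4*pos ≠ acc + 8)
Answer: WP = ((acc = -1 ∨ 2*lim ≥ 6) → ((3*acc = 2*lim + 3 → 3*acc ≠ -21) ∧ ((¬(3*acc = 2*lim + 3)) → 3*lim ≠ -6))) ∧ ((¬(acc = -1 ∨ 2*lim ≥ 6)) → 3*lim + 4*pos ≠ acc + 8)


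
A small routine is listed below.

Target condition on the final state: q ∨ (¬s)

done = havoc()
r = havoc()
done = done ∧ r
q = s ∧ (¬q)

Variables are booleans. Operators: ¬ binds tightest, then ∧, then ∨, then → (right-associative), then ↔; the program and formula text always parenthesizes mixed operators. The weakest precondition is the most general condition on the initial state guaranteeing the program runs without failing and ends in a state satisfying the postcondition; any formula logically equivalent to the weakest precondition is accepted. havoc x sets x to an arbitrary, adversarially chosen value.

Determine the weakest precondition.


Working backward. After the program, q ∨ (¬s) must hold.
Before q := s ∧ (¬q): (s ∧ (¬q)) ∨ (¬s)
Before done := done ∧ r: (s ∧ (¬q)) ∨ (¬s)
Before havoc r: (s ∧ (¬q)) ∨ (¬s)
Before havoc done: (s ∧ (¬q)) ∨ (¬s)
Answer: WP = (s ∧ (¬q)) ∨ (¬s)


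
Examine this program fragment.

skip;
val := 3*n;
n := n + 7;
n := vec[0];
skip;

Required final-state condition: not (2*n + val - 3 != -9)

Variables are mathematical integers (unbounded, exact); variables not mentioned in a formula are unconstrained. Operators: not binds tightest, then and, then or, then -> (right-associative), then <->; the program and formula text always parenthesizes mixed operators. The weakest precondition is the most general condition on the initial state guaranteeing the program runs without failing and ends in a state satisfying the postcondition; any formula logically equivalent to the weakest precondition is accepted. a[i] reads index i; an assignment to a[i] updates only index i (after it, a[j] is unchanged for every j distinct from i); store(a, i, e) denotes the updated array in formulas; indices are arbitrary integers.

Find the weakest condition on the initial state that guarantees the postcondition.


Working backward. After the program, the postcondition not (2*n + val - 3 != -9) must hold; in canonical form it is not (2*n + val != -6).
Before skip: not (2*n + val != -6)
Before n := vec[0]: not (2*vec[0] + val != -6)
Before n := n + 7: not (2*vec[0] + val != -6)
Before val := 3*n: not (2*vec[0] + 3*n != -6)
Before skip: not (2*vec[0] + 3*n != -6)
Answer: WP = not (2*vec[0] + 3*n != -6)


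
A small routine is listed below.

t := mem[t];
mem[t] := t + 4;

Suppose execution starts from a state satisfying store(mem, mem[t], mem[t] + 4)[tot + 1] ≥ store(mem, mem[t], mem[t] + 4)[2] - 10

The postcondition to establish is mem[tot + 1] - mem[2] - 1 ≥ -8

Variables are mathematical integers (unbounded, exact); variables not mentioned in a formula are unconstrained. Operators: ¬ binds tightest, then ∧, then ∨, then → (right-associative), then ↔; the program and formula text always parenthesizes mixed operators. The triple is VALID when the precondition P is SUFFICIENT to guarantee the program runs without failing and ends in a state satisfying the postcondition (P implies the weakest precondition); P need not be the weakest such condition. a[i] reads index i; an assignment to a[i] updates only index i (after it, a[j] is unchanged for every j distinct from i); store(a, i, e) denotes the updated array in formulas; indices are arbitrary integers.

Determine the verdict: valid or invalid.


Working backward. After the program, the postcondition mem[tot + 1] - mem[2] - 1 ≥ -8 must hold; in canonical form it is mem[tot + 1] ≥ mem[2] - 7.
Before mem[t] := t + 4: store(mem, t, t + 4)[tot + 1] ≥ store(mem, t, t + 4)[2] - 7
Before t := mem[t]: store(mem, mem[t], mem[t] + 4)[tot + 1] ≥ store(mem, mem[t], mem[t] + 4)[2] - 7
The weakest precondition is store(mem, mem[t], mem[t] + 4)[tot + 1] ≥ store(mem, mem[t], mem[t] + 4)[2] - 7.
Check whether store(mem, mem[t], mem[t] + 4)[tot + 1] ≥ store(mem, mem[t], mem[t] + 4)[2] - 10 implies it.
Countermodel: at the initial state mem = {[0] = 3, [2] = 7040, [5] = 0, [6] = 7032, elsewhere 3}, t = 5, tot = 5, the precondition holds but the weakest precondition fails.
Answer: invalid


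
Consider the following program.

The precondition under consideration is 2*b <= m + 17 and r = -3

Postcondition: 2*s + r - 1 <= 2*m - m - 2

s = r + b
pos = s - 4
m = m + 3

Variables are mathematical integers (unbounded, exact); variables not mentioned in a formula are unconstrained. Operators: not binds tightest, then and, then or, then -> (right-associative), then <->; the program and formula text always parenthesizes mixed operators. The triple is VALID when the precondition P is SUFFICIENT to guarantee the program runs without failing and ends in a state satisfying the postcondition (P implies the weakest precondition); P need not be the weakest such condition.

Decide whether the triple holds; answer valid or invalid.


Working backward. After the program, the postcondition 2*s + r - 1 <= 2*m - m - 2 must hold; in canonical form it is r + 2*s <= m - 1.
Before m := m + 3: r + 2*s <= m + 2
Before pos := s - 4: r + 2*s <= m + 2
Before s := r + b: 2*b + 3*r <= m + 2
The weakest precondition is 2*b + 3*r <= m + 2.
Check whether 2*b <= m + 17 and r = -3 implies it.
Countermodel: at the initial state b = 6, m = 0, r = -3, the precondition holds but the weakest precondition fails.
Answer: invalid


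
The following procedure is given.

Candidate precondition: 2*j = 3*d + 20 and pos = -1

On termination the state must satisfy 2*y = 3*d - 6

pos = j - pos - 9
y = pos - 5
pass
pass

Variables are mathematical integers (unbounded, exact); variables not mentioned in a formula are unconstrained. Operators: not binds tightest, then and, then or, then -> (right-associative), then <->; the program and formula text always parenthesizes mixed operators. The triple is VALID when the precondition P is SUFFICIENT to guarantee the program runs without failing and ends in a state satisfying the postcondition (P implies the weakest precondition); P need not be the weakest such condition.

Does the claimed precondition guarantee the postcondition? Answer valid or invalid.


Working backward. After the program, 2*y = 3*d - 6 must hold.
Before skip: 2*y = 3*d - 6
Before skip: 2*y = 3*d - 6
Before y := pos - 5: 2*pos = 3*d + 4
Before pos := j - pos - 9: 2*j = 3*d + 2*pos + 22
The weakest precondition is 2*j = 3*d + 2*pos + 22.
Check whether 2*j = 3*d + 20 and pos = -1 implies it.
Every state satisfying the precondition satisfies the weakest precondition: the implication holds.
Answer: valid


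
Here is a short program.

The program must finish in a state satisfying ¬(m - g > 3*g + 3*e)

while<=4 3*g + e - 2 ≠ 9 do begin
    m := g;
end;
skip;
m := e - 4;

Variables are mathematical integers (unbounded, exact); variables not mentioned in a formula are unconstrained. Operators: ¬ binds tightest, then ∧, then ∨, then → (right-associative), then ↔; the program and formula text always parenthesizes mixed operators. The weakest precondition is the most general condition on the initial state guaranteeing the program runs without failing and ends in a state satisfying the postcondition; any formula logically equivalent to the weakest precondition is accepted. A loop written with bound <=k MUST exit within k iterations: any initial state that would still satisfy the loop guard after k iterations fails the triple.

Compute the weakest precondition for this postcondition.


Working backward. After the program, the postcondition ¬(m - g > 3*g + 3*e) must hold; in canonical form it is ¬(m > 3*e + 4*g).
Before m := e - 4: ¬(2*e + 4*g < -4)
Before skip: ¬(2*e + 4*g < -4)
Before the loop (bound <=4), unroll the exhaustion recursion (WP_0 = exit-now case; WP_j = one more guarded iteration, up to j = 4):
  WP_0: (¬(e + 3*g ≠ 11)) ∧ (¬(2*e + 4*g < -4))
  WP_1: (e + 3*g ≠ 11 → ((¬(e + 3*g ≠ 11)) ∧ (¬(2*e + 4*g < -4)))) ∧ ((¬(e + 3*g ≠ 11)) → (¬(2*e + 4*g < -4)))
  WP_2: (e + 3*g ≠ 11 → ((e + 3*g ≠ 11 → ((¬(e + 3*g ≠ 11)) ∧ (¬(2*e + 4*g < -4)))) ∧ ((¬(e + 3*g ≠ 11)) → (¬(2*e + 4*g < -4))))) ∧ ((¬(e + 3*g ≠ 11)) → (¬(2*e + 4*g < -4)))
  WP_3: (e + 3*g ≠ 11 → ((e + 3*g ≠ 11 → ((e + 3*g ≠ 11 → ((¬(e + 3*g ≠ 11)) ∧ (¬(2*e + 4*g < -4)))) ∧ ((¬(e + 3*g ≠ 11)) → (¬(2*e + 4*g < -4))))) ∧ ((¬(e + 3*g ≠ 11)) → (¬(2*e + 4*g < -4))))) ∧ ((¬(e + 3*g ≠ 11)) → (¬(2*e + 4*g < -4)))
  WP_4: (e + 3*g ≠ 11 → ((e + 3*g ≠ 11 → ((e + 3*g ≠ 11 → ((e + 3*g ≠ 11 → ((¬(e + 3*g ≠ 11)) ∧ (¬(2*e + 4*g < -4)))) ∧ ((¬(e + 3*g ≠ 11)) → (¬(2*e + 4*g < -4))))) ∧ ((¬(e + 3*g ≠ 11)) → (¬(2*e + 4*g < -4))))) ∧ ((¬(e + 3*g ≠ 11)) → (¬(2*e + 4*g < -4))))) ∧ ((¬(e + 3*g ≠ 11)) → (¬(2*e + 4*g < -4)))
So before the loop: (e + 3*g ≠ 11 → ((e + 3*g ≠ 11 → ((e + 3*g ≠ 11 → ((e + 3*g ≠ 11 → ((¬(e + 3*g ≠ 11)) ∧ (¬(2*e + 4*g < -4)))) ∧ ((¬(e + 3*g ≠ 11)) → (¬(2*e + 4*g < -4))))) ∧ ((¬(e + 3*g ≠ 11)) → (¬(2*e + 4*g < -4))))) ∧ ((¬(e + 3*g ≠ 11)) → (¬(2*e + 4*g < -4))))) ∧ ((¬(e + 3*g ≠ 11)) → (¬(2*e + 4*g < -4)))
Answer: WP = (e + 3*g ≠ 11 → ((e + 3*g ≠ 11 → ((e + 3*g ≠ 11 → ((e + 3*g ≠ 11 → ((¬(e + 3*g ≠ 11)) ∧ (¬(2*e + 4*g < -4)))) ∧ ((¬(e + 3*g ≠ 11)) → (¬(2*e + 4*g < -4))))) ∧ ((¬(e + 3*g ≠ 11)) → (¬(2*e + 4*g < -4))))) ∧ ((¬(e + 3*g ≠ 11)) → (¬(2*e + 4*g < -4))))) ∧ ((¬(e + 3*g ≠ 11)) → (¬(2*e + 4*g < -4)))


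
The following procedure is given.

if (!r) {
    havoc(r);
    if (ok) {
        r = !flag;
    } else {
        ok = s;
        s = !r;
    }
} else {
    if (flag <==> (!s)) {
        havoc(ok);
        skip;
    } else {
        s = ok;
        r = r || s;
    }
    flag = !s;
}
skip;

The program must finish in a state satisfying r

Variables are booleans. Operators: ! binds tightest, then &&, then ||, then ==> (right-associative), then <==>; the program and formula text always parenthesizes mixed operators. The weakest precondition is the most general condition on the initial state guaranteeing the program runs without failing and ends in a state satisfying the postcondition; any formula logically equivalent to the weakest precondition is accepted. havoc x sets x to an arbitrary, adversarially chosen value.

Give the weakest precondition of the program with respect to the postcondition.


Working backward. After the program, r must hold.
Before skip: r
Then branch requires (ok ==> (!flag)) && ok; else branch requires ((flag <==> (!s)) ==> r) && ((!(flag <==> (!s))) ==> (r || ok)).
Before the if: ((!r) ==> ((ok ==> (!flag)) && ok)) && (r ==> (((flag <==> (!s)) ==> r) && ((!(flag <==> (!s))) ==> (r || ok))))
Answer: WP = ((!r) ==> ((ok ==> (!flag)) && ok)) && (r ==> (((flag <==> (!s)) ==> r) && ((!(flag <==> (!s))) ==> (r || ok))))


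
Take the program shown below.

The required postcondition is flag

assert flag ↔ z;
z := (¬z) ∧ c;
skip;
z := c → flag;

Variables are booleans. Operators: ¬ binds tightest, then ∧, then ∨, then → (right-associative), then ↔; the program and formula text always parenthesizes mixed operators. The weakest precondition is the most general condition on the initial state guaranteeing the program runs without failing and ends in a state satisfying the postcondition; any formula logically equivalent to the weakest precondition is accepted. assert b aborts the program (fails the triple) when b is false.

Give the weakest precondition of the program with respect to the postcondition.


Working backward. After the program, flag must hold.
Before z := c → flag: flag
Before skip: flag
Before z := (¬z) ∧ c: flag
Before assert flag ↔ z: (flag ↔ z) ∧ flag
Answer: WP = (flag ↔ z) ∧ flag


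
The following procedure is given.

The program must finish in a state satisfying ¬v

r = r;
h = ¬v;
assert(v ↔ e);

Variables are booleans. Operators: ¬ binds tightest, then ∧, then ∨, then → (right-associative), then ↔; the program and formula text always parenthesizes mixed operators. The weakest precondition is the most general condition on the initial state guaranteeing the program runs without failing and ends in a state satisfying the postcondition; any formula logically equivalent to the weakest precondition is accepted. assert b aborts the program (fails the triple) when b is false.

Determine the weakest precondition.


Working backward. After the program, ¬v must hold.
Before assert v ↔ e: (v ↔ e) ∧ (¬v)
Before h := ¬v: (v ↔ e) ∧ (¬v)
Before r := r: (v ↔ e) ∧ (¬v)
Answer: WP = (v ↔ e) ∧ (¬v)


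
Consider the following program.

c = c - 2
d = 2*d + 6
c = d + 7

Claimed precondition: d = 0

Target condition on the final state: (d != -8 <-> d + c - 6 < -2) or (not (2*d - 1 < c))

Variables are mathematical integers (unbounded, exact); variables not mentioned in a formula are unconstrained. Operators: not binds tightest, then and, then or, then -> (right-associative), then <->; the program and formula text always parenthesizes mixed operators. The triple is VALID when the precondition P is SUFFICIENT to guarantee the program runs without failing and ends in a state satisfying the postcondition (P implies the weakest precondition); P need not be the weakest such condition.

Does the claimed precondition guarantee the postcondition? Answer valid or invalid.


Working backward. After the program, the postcondition (d != -8 <-> d + c - 6 < -2) or (not (2*d - 1 < c)) must hold; in canonical form it is (d != -8 <-> c + d < 4) or (not (2*d < c + 1)).
Before c := d + 7: (d != -8 <-> 2*d < -3) or (not (d < 8))
Before d := 2*d + 6: (2*d != -14 <-> 4*d < -15) or (not (2*d < 2))
Before c := c - 2: (2*d != -14 <-> 4*d < -15) or (not (2*d < 2))
The weakest precondition is (2*d != -14 <-> 4*d < -15) or (not (2*d < 2)).
Check whether d = 0 implies it.
Countermodel: at the initial state d = 0, the precondition holds but the weakest precondition fails.
Answer: invalid


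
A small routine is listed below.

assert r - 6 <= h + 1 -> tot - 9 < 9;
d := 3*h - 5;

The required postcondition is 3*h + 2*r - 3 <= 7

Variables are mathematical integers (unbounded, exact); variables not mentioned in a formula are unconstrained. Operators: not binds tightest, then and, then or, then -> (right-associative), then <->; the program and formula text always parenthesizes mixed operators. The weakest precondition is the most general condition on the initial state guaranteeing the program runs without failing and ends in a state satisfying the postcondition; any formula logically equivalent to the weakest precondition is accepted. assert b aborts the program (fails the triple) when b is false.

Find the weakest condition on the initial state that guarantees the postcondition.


Working backward. After the program, the postcondition 3*h + 2*r - 3 <= 7 must hold; in canonical form it is 3*h + 2*r <= 10.
Before d := 3*h - 5: 3*h + 2*r <= 10
Before assert r - 6 <= h + 1 -> tot - 9 < 9: (r <= h + 7 -> tot < 18) and 3*h + 2*r <= 10
Answer: WP = (r <= h + 7 -> tot < 18) and 3*h + 2*r <= 10


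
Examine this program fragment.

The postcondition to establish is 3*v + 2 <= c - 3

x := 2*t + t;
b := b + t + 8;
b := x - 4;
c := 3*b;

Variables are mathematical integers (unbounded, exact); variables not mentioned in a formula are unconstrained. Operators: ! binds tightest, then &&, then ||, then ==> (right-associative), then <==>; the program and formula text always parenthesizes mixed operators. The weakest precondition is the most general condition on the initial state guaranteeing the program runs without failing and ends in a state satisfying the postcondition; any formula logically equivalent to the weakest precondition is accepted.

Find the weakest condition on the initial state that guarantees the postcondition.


Working backward. After the program, the postcondition 3*v + 2 <= c - 3 must hold; in canonical form it is 3*v <= c - 5.
Before c := 3*b: 3*v <= 3*b - 5
Before b := x - 4: 3*v <= 3*x - 17
Before b := b + t + 8: 3*v <= 3*x - 17
Before x := 2*t + t: 3*v <= 9*t - 17
Answer: WP = 3*v <= 9*t - 17


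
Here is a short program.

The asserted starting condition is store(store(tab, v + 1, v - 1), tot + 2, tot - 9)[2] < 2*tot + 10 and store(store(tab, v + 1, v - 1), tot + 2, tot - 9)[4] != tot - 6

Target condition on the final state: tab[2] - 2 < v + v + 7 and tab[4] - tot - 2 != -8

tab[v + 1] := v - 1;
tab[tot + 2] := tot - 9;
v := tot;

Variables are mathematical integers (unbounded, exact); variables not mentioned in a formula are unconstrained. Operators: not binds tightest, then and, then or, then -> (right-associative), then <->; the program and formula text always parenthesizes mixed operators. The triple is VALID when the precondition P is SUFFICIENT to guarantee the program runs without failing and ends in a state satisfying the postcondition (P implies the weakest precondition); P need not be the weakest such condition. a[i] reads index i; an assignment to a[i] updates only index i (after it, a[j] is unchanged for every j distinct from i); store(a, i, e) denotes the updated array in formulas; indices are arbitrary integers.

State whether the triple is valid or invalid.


Working backward. After the program, the postcondition tab[2] - 2 < v + v + 7 and tab[4] - tot - 2 != -8 must hold; in canonical form it is tab[2] < 2*v + 9 and tab[4] != tot - 6.
Before v := tot: tab[2] < 2*tot + 9 and tab[4] != tot - 6
Before tab[tot + 2] := tot - 9: store(tab, tot + 2, tot - 9)[2] < 2*tot + 9 and store(tab, tot + 2, tot - 9)[4] != tot - 6
Before tab[v + 1] := v - 1: store(store(tab, v + 1, v - 1), tot + 2, tot - 9)[2] < 2*tot + 9 and store(store(tab, v + 1, v - 1), tot + 2, tot - 9)[4] != tot - 6
The weakest precondition is store(store(tab, v + 1, v - 1), tot + 2, tot - 9)[2] < 2*tot + 9 and store(store(tab, v + 1, v - 1), tot + 2, tot - 9)[4] != tot - 6.
Check whether store(store(tab, v + 1, v - 1), tot + 2, tot - 9)[2] < 2*tot + 10 and store(store(tab, v + 1, v - 1), tot + 2, tot - 9)[4] != tot - 6 implies it.
Countermodel: at the initial state tab = {[-11793] = 5, [2] = -23581, [3] = 5, [4] = -11802, elsewhere 5}, tot = -11795, v = 2, the precondition holds but the weakest precondition fails.
Answer: invalid


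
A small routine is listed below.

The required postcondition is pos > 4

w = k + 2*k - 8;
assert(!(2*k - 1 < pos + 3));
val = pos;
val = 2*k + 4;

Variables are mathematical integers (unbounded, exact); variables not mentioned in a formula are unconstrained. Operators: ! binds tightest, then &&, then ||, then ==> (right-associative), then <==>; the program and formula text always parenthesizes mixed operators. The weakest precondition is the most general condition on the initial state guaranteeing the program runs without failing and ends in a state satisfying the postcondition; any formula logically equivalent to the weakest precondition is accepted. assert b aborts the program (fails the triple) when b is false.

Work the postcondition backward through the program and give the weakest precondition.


Working backward. After the program, pos > 4 must hold.
Before val := 2*k + 4: pos > 4
Before val := pos: pos > 4
Before assert !(2*k - 1 < pos + 3): (!(2*k < pos + 4)) && pos > 4
Before w := k + 2*k - 8: (!(2*k < pos + 4)) && pos > 4
Answer: WP = (!(2*k < pos + 4)) && pos > 4


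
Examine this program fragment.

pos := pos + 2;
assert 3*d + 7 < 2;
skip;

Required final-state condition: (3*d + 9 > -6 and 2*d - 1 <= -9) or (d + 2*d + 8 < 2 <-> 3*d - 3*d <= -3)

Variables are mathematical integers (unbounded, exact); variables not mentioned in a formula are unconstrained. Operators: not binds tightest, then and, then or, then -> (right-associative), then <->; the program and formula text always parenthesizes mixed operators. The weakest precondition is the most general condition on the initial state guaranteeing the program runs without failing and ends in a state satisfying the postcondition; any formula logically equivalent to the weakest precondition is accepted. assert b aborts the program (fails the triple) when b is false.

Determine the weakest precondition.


Working backward. After the program, the postcondition (3*d + 9 > -6 and 2*d - 1 <= -9) or (d + 2*d + 8 < 2 <-> 3*d - 3*d <= -3) must hold; in canonical form it is (3*d > -15 and 2*d <= -8) or (not (3*d < -6)).
Before skip: (3*d > -15 and 2*d <= -8) or (not (3*d < -6))
Before assert 3*d + 7 < 2: 3*d < -5 and ((3*d > -15 and 2*d <= -8) or (not (3*d < -6)))
Before pos := pos + 2: 3*d < -5 and ((3*d > -15 and 2*d <= -8) or (not (3*d < -6)))
Answer: WP = 3*d < -5 and ((3*d > -15 and 2*d <= -8) or (not (3*d < -6)))


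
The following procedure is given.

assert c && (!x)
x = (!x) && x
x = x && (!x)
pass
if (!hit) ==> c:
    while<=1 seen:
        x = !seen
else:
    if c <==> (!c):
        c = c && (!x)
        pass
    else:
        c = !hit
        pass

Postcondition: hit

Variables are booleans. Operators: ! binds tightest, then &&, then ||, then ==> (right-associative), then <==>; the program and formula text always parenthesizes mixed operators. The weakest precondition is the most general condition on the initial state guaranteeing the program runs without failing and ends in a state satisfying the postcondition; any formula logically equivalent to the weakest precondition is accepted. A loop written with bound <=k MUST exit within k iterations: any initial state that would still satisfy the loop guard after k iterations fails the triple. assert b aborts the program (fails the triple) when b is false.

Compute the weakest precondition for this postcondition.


Working backward. After the program, hit must hold.
Then branch requires (seen ==> ((!seen) && hit)) && ((!seen) ==> hit); else branch requires ((c <==> (!c)) ==> hit) && ((!(c <==> (!c))) ==> hit).
Before the if: (((!hit) ==> c) ==> ((seen ==> ((!seen) && hit)) && ((!seen) ==> hit))) && ((!((!hit) ==> c)) ==> (((c <==> (!c)) ==> hit) && ((!(c <==> (!c))) ==> hit)))
Before skip: (((!hit) ==> c) ==> ((seen ==> ((!seen) && hit)) && ((!seen) ==> hit))) && ((!((!hit) ==> c)) ==> (((c <==> (!c)) ==> hit) && ((!(c <==> (!c))) ==> hit)))
Before x := x && (!x): (((!hit) ==> c) ==> ((seen ==> ((!seen) && hit)) && ((!seen) ==> hit))) && ((!((!hit) ==> c)) ==> (((c <==> (!c)) ==> hit) && ((!(c <==> (!c))) ==> hit)))
Before x := (!x) && x: (((!hit) ==> c) ==> ((seen ==> ((!seen) && hit)) && ((!seen) ==> hit))) && ((!((!hit) ==> c)) ==> (((c <==> (!c)) ==> hit) && ((!(c <==> (!c))) ==> hit)))
Before assert c && (!x): c && (!x) && (((!hit) ==> c) ==> ((seen ==> ((!seen) && hit)) && ((!seen) ==> hit))) && ((!((!hit) ==> c)) ==> (((c <==> (!c)) ==> hit) && ((!(c <==> (!c))) ==> hit)))
Answer: WP = c && (!x) && (((!hit) ==> c) ==> ((seen ==> ((!seen) && hit)) && ((!seen) ==> hit))) && ((!((!hit) ==> c)) ==> (((c <==> (!c)) ==> hit) && ((!(c <==> (!c))) ==> hit)))


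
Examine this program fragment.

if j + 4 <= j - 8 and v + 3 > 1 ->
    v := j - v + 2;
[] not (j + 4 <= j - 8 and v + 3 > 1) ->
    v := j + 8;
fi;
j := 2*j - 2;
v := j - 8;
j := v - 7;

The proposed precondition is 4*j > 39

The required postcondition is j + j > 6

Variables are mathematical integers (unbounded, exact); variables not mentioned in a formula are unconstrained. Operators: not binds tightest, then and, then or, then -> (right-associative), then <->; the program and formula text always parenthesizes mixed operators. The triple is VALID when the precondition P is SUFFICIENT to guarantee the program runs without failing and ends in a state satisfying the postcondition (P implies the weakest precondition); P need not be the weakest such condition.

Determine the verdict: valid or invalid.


Working backward. After the program, the postcondition j + j > 6 must hold; in canonical form it is 2*j > 6.
Before j := v - 7: 2*v > 20
Before v := j - 8: 2*j > 36
Before j := 2*j - 2: 4*j > 40
Then branch requires 4*j > 40; else branch requires 4*j > 40.
Before the if: 4*j > 40
The weakest precondition is 4*j > 40.
Check whether 4*j > 39 implies it.
Countermodel: at the initial state j = 10, the precondition holds but the weakest precondition fails.
Answer: invalid


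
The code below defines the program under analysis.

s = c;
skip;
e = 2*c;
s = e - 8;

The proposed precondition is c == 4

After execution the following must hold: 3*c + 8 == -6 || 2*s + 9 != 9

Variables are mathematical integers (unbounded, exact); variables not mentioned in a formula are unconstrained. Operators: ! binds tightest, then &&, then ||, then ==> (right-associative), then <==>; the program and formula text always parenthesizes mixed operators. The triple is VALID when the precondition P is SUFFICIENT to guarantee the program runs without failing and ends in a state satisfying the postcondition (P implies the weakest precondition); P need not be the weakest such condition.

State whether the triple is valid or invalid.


Working backward. After the program, the postcondition 3*c + 8 == -6 || 2*s + 9 != 9 must hold; in canonical form it is 3*c == -14 || 2*s != 0.
Before s := e - 8: 3*c == -14 || 2*e != 16
Before e := 2*c: 3*c == -14 || 4*c != 16
Before skip: 3*c == -14 || 4*c != 16
Before s := c: 3*c == -14 || 4*c != 16
The weakest precondition is 3*c == -14 || 4*c != 16.
Check whether c == 4 implies it.
Countermodel: at the initial state c = 4, the precondition holds but the weakest precondition fails.
Answer: invalid


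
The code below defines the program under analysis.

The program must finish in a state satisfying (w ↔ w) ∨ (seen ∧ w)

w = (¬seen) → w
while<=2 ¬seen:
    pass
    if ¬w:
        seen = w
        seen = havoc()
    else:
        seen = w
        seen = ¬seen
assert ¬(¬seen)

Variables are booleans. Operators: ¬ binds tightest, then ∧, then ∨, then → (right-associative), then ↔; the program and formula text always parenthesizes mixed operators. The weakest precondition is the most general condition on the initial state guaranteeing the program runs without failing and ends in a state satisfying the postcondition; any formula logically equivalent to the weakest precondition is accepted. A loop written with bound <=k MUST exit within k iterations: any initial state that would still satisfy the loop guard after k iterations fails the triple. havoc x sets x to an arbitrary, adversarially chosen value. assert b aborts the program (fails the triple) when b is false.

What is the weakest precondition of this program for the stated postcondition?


Working backward. After the program, the postcondition (w ↔ w) ∨ (seen ∧ w) must hold; in canonical form it is true.
Before assert ¬(¬seen): seen
Before the loop (bound <=2), unroll the exhaustion recursion (WP_0 = exit-now case; WP_j = one more guarded iteration, up to j = 2):
  WP_0: seen
  WP_1: (¬seen) → (w ∧ (w → (¬w)))
  WP_2: (¬seen) → (((¬w) → (w ∧ (w → (¬w)))) ∧ (w → (w → (w ∧ (w → (¬w))))))
So before the loop: (¬seen) → (((¬w) → (w ∧ (w → (¬w)))) ∧ (w → (w → (w ∧ (w → (¬w))))))
Before w := (¬seen) → w: (¬seen) → (((¬((¬seen) → w)) → (((¬seen) → w) ∧ (((¬seen) → w) → (¬((¬seen) → w))))) ∧ (((¬seen) → w) → (((¬seen) → w) → (((¬seen) → w) ∧ (((¬seen) → w) → (¬((¬seen) → w)))))))
Answer: WP = (¬seen) → (((¬((¬seen) → w)) → (((¬seen) → w) ∧ (((¬seen) → w) → (¬((¬seen) → w))))) ∧ (((¬seen) → w) → (((¬seen) → w) → (((¬seen) → w) ∧ (((¬seen) → w) → (¬((¬seen) → w)))))))


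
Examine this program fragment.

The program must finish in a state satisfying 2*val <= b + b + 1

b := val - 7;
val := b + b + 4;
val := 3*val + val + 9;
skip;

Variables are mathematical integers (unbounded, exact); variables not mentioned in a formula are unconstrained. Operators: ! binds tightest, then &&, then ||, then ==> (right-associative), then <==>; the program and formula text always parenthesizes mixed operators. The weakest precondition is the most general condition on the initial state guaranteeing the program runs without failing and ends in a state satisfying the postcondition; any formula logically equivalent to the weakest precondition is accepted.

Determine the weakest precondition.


Working backward. After the program, the postcondition 2*val <= b + b + 1 must hold; in canonical form it is 2*val <= 2*b + 1.
Before skip: 2*val <= 2*b + 1
Before val := 3*val + val + 9: 8*val <= 2*b - 17
Before val := b + b + 4: 14*b <= -49
Before b := val - 7: 14*val <= 49
Answer: WP = 14*val <= 49


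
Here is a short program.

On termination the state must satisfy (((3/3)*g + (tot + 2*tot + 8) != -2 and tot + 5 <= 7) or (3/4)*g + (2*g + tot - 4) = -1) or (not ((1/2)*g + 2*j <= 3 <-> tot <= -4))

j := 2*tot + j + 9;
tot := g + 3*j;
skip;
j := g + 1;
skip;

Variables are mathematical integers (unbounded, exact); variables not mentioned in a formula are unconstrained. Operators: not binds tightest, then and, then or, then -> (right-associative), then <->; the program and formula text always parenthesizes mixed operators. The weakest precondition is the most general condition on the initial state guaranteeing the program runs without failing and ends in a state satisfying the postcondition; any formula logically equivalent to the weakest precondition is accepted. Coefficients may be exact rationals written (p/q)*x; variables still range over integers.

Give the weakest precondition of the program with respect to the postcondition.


Working backward. After the program, the postcondition (((3/3)*g + (tot + 2*tot + 8) != -2 and tot + 5 <= 7) or (3/4)*g + (2*g + tot - 4) = -1) or (not ((1/2)*g + 2*j <= 3 <-> tot <= -4)) must hold; in canonical form it is (g + 3*tot != -10 and tot <= 2) or (11/4)*g + tot = 3 or (not ((1/2)*g + 2*j <= 3 <-> tot <= -4)).
Before skip: (g + 3*tot != -10 and tot <= 2) or (11/4)*g + tot = 3 or (not ((1/2)*g + 2*j <= 3 <-> tot <= -4))
Before j := g + 1: (g + 3*tot != -10 and tot <= 2) or (11/4)*g + tot = 3 or (not ((5/2)*g <= 1 <-> tot <= -4))
Before skip: (g + 3*tot != -10 and tot <= 2) or (11/4)*g + tot = 3 or (not ((5/2)*g <= 1 <-> tot <= -4))
Before tot := g + 3*j: (4*g + 9*j != -10 and g + 3*j <= 2) or (15/4)*g + 3*j = 3 or (not ((5/2)*g <= 1 <-> g + 3*j <= -4))
Before j := 2*tot + j + 9: (4*g + 9*j + 18*tot != -91 and g + 3*j + 6*tot <= -25) or (15/4)*g + 3*j + 6*tot = -24 or (not ((5/2)*g <= 1 <-> g + 3*j + 6*tot <= -31))
Answer: WP = (4*g + 9*j + 18*tot != -91 and g + 3*j + 6*tot <= -25) or (15/4)*g + 3*j + 6*tot = -24 or (not ((5/2)*g <= 1 <-> g + 3*j + 6*tot <= -31))
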